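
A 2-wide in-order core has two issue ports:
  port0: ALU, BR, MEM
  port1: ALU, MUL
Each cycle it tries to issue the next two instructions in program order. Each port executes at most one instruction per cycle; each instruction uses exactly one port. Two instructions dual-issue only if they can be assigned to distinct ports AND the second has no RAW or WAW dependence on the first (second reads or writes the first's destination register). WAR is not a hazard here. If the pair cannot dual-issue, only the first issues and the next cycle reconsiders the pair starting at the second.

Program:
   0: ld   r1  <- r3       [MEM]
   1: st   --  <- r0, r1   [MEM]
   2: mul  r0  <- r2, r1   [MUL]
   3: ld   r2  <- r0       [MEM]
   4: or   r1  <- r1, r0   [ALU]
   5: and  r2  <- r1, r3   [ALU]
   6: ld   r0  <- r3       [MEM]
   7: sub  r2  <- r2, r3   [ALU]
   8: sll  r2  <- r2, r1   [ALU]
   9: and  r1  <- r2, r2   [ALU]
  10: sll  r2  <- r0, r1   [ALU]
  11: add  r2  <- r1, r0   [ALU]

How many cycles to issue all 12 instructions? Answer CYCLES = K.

0. ld.MEM @i0  | no-port MEM/MEM
1. st.MEM+mul.MUL @i1+i2  | pair
2. ld.MEM+or.ALU @i3+i4  | pair
3. and.ALU+ld.MEM @i5+i6  | pair
4. sub.ALU @i7  | RAW+WAW r2
5. sll.ALU @i8  | RAW r2
6. and.ALU @i9  | RAW r1
7. sll.ALU @i10  | WAW r2
8. add.ALU @i11  | tail

CYCLES = 9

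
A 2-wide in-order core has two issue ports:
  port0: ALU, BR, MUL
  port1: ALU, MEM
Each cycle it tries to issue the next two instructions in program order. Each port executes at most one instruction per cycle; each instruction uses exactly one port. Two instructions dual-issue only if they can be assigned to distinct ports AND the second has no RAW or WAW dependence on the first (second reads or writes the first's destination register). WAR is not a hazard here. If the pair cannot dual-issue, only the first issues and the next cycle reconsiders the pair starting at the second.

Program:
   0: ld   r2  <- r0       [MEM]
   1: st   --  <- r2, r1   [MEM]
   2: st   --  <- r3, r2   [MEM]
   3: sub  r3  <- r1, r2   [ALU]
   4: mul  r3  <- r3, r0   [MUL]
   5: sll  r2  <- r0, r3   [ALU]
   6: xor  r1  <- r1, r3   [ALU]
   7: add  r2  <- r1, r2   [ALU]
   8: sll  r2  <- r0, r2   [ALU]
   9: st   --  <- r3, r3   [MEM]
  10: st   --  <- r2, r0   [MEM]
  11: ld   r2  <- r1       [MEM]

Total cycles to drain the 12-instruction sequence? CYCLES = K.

  cy0 -> i0 (ld.MEM) no-port MEM/MEM
  cy1 -> i1 (st.MEM) no-port MEM/MEM
  cy2 -> i2,i3 (st.MEM;sub.ALU) pair
  cy3 -> i4 (mul.MUL) RAW r3
  cy4 -> i5,i6 (sll.ALU;xor.ALU) pair
  cy5 -> i7 (add.ALU) RAW+WAW r2
  cy6 -> i8,i9 (sll.ALU;st.MEM) pair
  cy7 -> i10 (st.MEM) no-port MEM/MEM
  cy8 -> i11 (ld.MEM) tail

CYCLES = 9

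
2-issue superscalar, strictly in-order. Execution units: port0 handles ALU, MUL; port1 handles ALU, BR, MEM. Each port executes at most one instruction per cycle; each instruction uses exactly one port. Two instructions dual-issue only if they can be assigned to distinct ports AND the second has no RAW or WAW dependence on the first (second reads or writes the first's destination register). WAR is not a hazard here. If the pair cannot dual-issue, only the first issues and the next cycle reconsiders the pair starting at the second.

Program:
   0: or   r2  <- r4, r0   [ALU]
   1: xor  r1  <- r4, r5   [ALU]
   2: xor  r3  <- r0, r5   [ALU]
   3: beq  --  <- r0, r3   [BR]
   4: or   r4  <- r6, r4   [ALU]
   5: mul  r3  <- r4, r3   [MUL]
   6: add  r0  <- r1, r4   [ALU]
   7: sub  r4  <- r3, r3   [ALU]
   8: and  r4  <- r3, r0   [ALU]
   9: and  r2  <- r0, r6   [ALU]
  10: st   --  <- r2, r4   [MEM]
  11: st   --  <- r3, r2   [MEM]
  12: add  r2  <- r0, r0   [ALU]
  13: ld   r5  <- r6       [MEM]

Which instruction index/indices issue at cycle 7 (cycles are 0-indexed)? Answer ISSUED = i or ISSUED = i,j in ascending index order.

0. or xor @i0,i1  | 2-wide
1. xor @i2  | RAW r3
2. beq or @i3,i4  | 2-wide
3. mul add @i5,i6  | 2-wide
4. sub @i7  | WAW r4
5. and and @i8,i9  | 2-wide
6. st @i10  | no-port MEM/MEM
7. st add @i11,i12  | 2-wide
8. ld @i13  | tail

ISSUED = 11,12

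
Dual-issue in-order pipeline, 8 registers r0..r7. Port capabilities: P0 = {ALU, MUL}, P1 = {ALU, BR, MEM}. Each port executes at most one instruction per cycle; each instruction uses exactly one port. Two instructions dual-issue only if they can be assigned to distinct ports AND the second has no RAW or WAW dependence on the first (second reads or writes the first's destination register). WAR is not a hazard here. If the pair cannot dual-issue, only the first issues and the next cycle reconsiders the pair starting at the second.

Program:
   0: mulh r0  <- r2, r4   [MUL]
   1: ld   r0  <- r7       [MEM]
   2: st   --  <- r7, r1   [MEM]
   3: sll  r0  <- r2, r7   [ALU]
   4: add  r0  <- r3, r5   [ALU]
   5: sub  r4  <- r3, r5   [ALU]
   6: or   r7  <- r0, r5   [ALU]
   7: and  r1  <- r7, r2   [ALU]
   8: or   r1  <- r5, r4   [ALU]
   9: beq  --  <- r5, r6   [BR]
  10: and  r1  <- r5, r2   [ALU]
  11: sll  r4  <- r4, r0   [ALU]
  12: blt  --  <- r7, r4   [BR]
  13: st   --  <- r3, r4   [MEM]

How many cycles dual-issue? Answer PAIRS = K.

PAIRS = 4

0. mulh @i0  | WAW r0
1. ld @i1  | no-port MEM/MEM
2. st/sll @i2+i3  | pair
3. add/sub @i4+i5  | pair
4. or @i6  | RAW r7
5. and @i7  | WAW r1
6. or/beq @i8+i9  | pair
7. and/sll @i10+i11  | pair
8. blt @i12  | no-port BR/MEM
9. st @i13  | tail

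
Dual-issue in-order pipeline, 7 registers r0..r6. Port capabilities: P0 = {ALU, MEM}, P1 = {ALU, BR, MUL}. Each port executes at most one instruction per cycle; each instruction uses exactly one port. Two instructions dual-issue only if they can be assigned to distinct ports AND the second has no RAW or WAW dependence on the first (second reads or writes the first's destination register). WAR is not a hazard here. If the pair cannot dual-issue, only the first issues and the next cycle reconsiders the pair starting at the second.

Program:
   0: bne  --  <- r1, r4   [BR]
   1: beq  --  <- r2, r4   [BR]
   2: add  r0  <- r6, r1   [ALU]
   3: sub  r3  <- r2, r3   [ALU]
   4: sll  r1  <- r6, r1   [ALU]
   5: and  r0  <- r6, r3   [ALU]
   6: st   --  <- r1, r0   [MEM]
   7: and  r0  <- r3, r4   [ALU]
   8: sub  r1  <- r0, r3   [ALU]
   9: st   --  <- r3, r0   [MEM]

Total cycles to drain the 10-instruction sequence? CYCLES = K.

[0] i0  bne.BR  -- no-port BR/BR
[1] i1,i2  beq.BR;add.ALU  -- dual
[2] i3,i4  sub.ALU;sll.ALU  -- dual
[3] i5  and.ALU  -- RAW r0
[4] i6,i7  st.MEM;and.ALU  -- dual
[5] i8,i9  sub.ALU;st.MEM  -- dual

CYCLES = 6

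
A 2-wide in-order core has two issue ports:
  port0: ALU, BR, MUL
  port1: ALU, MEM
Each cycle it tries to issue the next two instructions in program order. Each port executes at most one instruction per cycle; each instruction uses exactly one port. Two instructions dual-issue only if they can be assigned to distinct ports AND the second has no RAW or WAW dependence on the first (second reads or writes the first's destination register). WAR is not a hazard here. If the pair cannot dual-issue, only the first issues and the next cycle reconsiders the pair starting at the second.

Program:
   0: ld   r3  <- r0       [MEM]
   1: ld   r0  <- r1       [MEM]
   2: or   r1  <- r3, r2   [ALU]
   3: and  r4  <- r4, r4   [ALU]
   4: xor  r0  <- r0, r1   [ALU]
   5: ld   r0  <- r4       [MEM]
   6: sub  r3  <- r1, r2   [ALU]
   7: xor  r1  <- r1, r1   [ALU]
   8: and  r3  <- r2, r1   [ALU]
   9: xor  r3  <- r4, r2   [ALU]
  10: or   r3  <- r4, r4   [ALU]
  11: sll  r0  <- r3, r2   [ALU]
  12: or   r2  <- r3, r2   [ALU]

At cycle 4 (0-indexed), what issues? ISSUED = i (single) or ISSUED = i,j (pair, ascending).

t=0 i0:ld.MEM ; no-port MEM/MEM
t=1 i1,i2:ld.MEM or.ALU ; pair
t=2 i3,i4:and.ALU xor.ALU ; pair
t=3 i5,i6:ld.MEM sub.ALU ; pair
t=4 i7:xor.ALU ; RAW r1
t=5 i8:and.ALU ; WAW r3
t=6 i9:xor.ALU ; WAW r3
t=7 i10:or.ALU ; RAW r3
t=8 i11,i12:sll.ALU or.ALU ; pair

ISSUED = 7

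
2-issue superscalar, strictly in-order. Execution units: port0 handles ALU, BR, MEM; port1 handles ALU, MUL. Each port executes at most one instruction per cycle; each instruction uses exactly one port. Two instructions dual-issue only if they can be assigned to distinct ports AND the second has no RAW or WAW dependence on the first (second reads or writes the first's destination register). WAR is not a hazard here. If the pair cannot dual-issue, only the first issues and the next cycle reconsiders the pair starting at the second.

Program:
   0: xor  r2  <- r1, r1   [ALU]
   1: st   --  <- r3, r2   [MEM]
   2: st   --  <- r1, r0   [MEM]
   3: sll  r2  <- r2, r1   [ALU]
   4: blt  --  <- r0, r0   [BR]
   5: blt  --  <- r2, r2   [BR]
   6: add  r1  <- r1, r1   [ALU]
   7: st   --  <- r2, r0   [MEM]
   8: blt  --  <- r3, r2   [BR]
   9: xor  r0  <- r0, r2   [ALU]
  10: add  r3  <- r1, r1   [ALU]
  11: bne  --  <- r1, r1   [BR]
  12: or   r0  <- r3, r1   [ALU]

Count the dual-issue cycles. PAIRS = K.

#0 head=0: xor i0 RAW r2
#1 head=1: st i1 no-port MEM/MEM
#2 head=2: st sll i2&i3 pair
#3 head=4: blt i4 no-port BR/BR
#4 head=5: blt add i5&i6 pair
#5 head=7: st i7 no-port MEM/BR
#6 head=8: blt xor i8&i9 pair
#7 head=10: add bne i10&i11 pair
#8 head=12: or i12 tail

PAIRS = 4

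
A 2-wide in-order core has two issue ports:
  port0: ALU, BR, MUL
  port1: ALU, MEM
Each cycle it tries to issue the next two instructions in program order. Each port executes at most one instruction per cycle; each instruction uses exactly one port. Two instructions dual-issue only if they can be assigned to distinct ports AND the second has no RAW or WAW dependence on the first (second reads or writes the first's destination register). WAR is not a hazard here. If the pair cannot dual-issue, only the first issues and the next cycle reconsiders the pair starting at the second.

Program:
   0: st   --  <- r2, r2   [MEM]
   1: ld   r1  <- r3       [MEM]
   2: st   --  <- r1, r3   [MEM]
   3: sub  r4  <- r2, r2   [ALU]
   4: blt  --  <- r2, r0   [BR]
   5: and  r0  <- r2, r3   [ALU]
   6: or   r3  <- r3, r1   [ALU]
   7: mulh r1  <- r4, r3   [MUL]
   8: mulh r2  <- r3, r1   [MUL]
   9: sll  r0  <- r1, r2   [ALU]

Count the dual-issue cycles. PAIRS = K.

0. st @i0  | no-port MEM/MEM
1. ld @i1  | no-port MEM/MEM
2. st sub @i2+i3  | dual
3. blt and @i4+i5  | dual
4. or @i6  | RAW r3
5. mulh @i7  | no-port MUL/MUL
6. mulh @i8  | RAW r2
7. sll @i9  | tail

PAIRS = 2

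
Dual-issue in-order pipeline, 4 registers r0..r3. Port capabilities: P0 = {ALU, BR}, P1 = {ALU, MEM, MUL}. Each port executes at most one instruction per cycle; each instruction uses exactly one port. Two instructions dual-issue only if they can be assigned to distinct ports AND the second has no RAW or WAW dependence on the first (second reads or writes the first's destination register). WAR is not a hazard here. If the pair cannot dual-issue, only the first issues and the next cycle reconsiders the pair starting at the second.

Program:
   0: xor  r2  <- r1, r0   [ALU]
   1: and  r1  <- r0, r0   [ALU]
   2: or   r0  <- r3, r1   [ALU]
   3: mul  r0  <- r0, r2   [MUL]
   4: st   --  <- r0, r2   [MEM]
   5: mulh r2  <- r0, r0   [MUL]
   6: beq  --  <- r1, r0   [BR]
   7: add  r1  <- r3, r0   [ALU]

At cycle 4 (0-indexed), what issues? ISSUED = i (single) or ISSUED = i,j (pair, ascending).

ISSUED = 5,6

t=0 i0/i1:xor.ALU;and.ALU ; 2-wide
t=1 i2:or.ALU ; RAW+WAW r0
t=2 i3:mul.MUL ; no-port MUL/MEM
t=3 i4:st.MEM ; no-port MEM/MUL
t=4 i5/i6:mulh.MUL;beq.BR ; 2-wide
t=5 i7:add.ALU ; tail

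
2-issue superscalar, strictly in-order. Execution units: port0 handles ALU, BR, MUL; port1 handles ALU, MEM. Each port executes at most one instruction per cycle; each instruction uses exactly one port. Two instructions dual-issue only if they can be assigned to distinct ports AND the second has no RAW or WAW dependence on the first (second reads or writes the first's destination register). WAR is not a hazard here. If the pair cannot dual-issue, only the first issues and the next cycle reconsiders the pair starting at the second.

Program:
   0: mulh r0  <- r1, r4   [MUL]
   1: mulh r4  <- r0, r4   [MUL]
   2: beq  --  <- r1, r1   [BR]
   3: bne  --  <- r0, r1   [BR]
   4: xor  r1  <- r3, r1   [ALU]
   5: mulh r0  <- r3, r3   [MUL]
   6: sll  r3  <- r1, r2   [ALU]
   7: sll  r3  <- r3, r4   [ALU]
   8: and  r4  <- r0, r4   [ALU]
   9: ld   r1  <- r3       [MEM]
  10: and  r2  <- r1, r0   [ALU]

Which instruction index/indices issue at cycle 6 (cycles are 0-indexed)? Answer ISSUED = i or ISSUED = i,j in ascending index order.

ISSUED = 9

0. mulh.MUL @i0  | no-port MUL/MUL
1. mulh.MUL @i1  | no-port MUL/BR
2. beq.BR @i2  | no-port BR/BR
3. bne.BR/xor.ALU @i3,i4  | pair
4. mulh.MUL/sll.ALU @i5,i6  | pair
5. sll.ALU/and.ALU @i7,i8  | pair
6. ld.MEM @i9  | RAW r1
7. and.ALU @i10  | tail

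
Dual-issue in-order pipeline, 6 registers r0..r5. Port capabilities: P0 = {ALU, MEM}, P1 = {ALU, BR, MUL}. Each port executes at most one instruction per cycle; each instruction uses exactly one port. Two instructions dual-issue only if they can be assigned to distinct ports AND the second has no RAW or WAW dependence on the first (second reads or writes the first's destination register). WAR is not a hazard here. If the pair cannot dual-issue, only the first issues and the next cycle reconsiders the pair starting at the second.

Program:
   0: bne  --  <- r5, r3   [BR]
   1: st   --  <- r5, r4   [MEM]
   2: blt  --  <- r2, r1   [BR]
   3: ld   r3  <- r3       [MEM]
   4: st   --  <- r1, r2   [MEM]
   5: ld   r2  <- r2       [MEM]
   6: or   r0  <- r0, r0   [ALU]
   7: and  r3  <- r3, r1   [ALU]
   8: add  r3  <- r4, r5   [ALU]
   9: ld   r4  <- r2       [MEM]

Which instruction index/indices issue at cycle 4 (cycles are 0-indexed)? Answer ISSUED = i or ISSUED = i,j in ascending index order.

ISSUED = 7

0. bne.BR/st.MEM @i0+i1  | dual
1. blt.BR/ld.MEM @i2+i3  | dual
2. st.MEM @i4  | no-port MEM/MEM
3. ld.MEM/or.ALU @i5+i6  | dual
4. and.ALU @i7  | WAW r3
5. add.ALU/ld.MEM @i8+i9  | dual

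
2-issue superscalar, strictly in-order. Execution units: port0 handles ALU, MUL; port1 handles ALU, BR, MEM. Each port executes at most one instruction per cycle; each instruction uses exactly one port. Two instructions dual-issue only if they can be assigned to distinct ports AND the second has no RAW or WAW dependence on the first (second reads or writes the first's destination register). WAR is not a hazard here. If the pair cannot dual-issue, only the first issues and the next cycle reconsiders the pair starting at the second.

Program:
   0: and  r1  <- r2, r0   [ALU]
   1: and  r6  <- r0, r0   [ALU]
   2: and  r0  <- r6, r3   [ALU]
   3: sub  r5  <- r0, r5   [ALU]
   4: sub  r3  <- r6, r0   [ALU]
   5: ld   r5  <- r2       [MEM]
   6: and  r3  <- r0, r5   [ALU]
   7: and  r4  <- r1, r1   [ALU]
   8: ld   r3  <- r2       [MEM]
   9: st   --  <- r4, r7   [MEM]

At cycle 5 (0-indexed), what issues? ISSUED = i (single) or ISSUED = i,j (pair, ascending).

ISSUED = 8

c0: i0&i1 and.ALU and.ALU  2-wide
c1: i2 and.ALU  RAW r0
c2: i3&i4 sub.ALU sub.ALU  2-wide
c3: i5 ld.MEM  RAW r5
c4: i6&i7 and.ALU and.ALU  2-wide
c5: i8 ld.MEM  no-port MEM/MEM
c6: i9 st.MEM  tail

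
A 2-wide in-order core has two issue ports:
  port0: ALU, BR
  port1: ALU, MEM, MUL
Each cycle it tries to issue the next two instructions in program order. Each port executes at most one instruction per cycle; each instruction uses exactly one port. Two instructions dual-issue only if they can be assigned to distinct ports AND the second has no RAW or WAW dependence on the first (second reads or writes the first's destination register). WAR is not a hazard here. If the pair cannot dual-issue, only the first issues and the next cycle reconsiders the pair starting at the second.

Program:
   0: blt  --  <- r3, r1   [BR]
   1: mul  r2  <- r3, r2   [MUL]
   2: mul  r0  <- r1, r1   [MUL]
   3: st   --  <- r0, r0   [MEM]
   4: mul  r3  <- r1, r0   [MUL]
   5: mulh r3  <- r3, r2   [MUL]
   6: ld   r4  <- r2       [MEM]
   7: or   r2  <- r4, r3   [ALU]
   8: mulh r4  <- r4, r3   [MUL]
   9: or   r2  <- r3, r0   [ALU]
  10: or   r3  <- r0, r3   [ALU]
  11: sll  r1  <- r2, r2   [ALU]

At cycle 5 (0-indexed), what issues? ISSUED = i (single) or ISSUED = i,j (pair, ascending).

ISSUED = 6

[0] i0/i1  blt.BR/mul.MUL  -- 2-wide
[1] i2  mul.MUL  -- no-port MUL/MEM
[2] i3  st.MEM  -- no-port MEM/MUL
[3] i4  mul.MUL  -- no-port MUL/MUL
[4] i5  mulh.MUL  -- no-port MUL/MEM
[5] i6  ld.MEM  -- RAW r4
[6] i7/i8  or.ALU/mulh.MUL  -- 2-wide
[7] i9/i10  or.ALU/or.ALU  -- 2-wide
[8] i11  sll.ALU  -- tail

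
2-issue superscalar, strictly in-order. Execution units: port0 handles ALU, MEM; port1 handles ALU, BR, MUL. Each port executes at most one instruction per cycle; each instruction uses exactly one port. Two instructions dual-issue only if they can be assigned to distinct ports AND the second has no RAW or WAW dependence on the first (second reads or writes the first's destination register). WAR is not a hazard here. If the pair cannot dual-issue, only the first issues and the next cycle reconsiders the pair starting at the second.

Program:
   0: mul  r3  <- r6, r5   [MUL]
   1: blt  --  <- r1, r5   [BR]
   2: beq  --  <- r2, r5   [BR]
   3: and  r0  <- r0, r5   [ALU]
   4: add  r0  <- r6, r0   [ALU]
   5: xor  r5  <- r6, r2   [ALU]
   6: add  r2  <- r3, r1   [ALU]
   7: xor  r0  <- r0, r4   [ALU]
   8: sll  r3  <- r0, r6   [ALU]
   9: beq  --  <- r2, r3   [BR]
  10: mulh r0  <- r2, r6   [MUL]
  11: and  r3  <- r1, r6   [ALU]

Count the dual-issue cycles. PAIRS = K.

#0 head=0: mul i0 no-port MUL/BR
#1 head=1: blt i1 no-port BR/BR
#2 head=2: beq+and i2+i3 pair
#3 head=4: add+xor i4+i5 pair
#4 head=6: add+xor i6+i7 pair
#5 head=8: sll i8 RAW r3
#6 head=9: beq i9 no-port BR/MUL
#7 head=10: mulh+and i10+i11 pair

PAIRS = 4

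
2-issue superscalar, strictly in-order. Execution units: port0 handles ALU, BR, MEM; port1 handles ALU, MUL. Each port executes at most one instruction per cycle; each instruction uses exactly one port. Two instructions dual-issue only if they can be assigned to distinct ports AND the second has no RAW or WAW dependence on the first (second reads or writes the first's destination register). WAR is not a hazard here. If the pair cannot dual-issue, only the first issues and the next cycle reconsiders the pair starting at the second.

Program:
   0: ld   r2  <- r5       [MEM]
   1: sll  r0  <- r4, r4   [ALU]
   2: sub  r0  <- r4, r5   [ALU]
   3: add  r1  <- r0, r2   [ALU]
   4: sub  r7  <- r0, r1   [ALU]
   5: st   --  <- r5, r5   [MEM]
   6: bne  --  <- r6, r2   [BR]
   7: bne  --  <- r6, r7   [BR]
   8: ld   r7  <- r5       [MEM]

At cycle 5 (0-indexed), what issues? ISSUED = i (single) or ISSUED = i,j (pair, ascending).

c0: i0&i1 ld/sll  2-wide
c1: i2 sub  RAW r0
c2: i3 add  RAW r1
c3: i4&i5 sub/st  2-wide
c4: i6 bne  no-port BR/BR
c5: i7 bne  no-port BR/MEM
c6: i8 ld  tail

ISSUED = 7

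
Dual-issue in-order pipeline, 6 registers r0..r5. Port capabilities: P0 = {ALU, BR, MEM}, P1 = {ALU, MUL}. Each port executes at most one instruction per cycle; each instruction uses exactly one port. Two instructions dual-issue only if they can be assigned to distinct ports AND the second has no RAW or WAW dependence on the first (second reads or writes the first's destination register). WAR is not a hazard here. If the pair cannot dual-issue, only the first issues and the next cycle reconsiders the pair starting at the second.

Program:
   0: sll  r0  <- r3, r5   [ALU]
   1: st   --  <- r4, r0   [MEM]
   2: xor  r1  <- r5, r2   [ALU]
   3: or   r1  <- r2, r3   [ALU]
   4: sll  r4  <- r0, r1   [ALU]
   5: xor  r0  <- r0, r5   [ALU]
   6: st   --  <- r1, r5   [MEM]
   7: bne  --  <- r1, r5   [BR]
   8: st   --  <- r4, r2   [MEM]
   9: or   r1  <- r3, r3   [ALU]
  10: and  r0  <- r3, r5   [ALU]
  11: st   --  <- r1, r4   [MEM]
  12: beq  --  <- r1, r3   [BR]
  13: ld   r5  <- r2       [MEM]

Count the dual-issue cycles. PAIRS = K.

#0 head=0: sll i0 RAW r0
#1 head=1: st/xor i1&i2 dual
#2 head=3: or i3 RAW r1
#3 head=4: sll/xor i4&i5 dual
#4 head=6: st i6 no-port MEM/BR
#5 head=7: bne i7 no-port BR/MEM
#6 head=8: st/or i8&i9 dual
#7 head=10: and/st i10&i11 dual
#8 head=12: beq i12 no-port BR/MEM
#9 head=13: ld i13 tail

PAIRS = 4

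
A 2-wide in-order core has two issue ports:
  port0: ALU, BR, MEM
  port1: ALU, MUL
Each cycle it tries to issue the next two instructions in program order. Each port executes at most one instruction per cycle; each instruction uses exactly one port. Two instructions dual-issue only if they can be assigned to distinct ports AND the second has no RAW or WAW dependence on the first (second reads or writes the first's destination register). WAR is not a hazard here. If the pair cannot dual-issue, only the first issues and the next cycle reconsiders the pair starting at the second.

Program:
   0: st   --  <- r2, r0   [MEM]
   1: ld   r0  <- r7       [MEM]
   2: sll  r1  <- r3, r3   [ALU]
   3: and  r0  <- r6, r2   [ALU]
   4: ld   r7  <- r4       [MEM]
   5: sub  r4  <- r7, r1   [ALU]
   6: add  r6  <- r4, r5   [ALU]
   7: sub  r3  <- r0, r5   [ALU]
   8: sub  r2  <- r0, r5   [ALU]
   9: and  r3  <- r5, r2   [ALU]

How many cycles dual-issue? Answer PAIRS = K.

PAIRS = 3

0. st @i0  | no-port MEM/MEM
1. ld+sll @i1/i2  | pair
2. and+ld @i3/i4  | pair
3. sub @i5  | RAW r4
4. add+sub @i6/i7  | pair
5. sub @i8  | RAW r2
6. and @i9  | tail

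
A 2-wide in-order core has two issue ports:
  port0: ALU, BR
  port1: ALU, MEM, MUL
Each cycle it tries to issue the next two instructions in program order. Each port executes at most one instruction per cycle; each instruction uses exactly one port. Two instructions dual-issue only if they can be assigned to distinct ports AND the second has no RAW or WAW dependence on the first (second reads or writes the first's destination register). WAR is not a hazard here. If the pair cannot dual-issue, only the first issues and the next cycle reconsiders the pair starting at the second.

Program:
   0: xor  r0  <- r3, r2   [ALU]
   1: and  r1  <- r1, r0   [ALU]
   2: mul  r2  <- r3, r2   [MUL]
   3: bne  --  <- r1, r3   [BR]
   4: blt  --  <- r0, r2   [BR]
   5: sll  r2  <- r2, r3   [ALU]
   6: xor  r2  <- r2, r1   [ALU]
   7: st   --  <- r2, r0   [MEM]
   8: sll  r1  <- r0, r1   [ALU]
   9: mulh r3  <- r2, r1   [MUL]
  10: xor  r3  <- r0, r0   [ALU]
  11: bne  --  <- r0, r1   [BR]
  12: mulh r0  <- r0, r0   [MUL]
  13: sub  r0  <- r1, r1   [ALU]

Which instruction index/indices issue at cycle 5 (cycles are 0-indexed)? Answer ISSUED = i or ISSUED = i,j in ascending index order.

#0 head=0: xor i0 RAW r0
#1 head=1: and mul i1+i2 dual
#2 head=3: bne i3 no-port BR/BR
#3 head=4: blt sll i4+i5 dual
#4 head=6: xor i6 RAW r2
#5 head=7: st sll i7+i8 dual
#6 head=9: mulh i9 WAW r3
#7 head=10: xor bne i10+i11 dual
#8 head=12: mulh i12 WAW r0
#9 head=13: sub i13 tail

ISSUED = 7,8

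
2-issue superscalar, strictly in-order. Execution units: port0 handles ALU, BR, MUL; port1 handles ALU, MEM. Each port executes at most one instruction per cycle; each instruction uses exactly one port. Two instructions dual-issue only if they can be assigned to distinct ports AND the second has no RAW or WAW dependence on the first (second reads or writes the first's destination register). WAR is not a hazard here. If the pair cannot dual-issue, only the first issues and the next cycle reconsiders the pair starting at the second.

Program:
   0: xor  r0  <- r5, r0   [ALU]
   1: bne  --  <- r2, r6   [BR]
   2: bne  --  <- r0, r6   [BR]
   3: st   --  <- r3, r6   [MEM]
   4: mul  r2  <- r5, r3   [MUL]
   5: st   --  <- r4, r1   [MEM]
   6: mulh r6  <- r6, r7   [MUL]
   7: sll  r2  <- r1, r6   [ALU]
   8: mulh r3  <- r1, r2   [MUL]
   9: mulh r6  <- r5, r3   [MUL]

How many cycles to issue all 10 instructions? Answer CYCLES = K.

c0: i0/i1 xor/bne  dual
c1: i2/i3 bne/st  dual
c2: i4/i5 mul/st  dual
c3: i6 mulh  RAW r6
c4: i7 sll  RAW r2
c5: i8 mulh  no-port MUL/MUL
c6: i9 mulh  tail

CYCLES = 7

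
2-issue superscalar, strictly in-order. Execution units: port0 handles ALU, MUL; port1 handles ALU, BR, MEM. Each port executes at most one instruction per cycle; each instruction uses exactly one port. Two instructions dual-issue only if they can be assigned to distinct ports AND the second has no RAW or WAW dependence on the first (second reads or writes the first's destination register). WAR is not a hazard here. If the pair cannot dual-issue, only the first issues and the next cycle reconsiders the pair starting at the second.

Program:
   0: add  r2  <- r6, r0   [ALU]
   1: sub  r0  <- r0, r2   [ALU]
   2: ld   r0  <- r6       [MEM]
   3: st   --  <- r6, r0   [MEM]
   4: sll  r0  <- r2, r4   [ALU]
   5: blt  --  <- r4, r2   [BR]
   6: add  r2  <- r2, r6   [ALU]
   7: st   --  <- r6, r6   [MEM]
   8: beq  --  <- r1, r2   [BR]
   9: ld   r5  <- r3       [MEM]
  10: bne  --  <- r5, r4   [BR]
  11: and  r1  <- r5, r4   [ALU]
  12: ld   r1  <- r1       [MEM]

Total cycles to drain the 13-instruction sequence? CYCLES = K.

#0 head=0: add i0 RAW r2
#1 head=1: sub i1 WAW r0
#2 head=2: ld i2 no-port MEM/MEM
#3 head=3: st+sll i3&i4 2-wide
#4 head=5: blt+add i5&i6 2-wide
#5 head=7: st i7 no-port MEM/BR
#6 head=8: beq i8 no-port BR/MEM
#7 head=9: ld i9 no-port MEM/BR
#8 head=10: bne+and i10&i11 2-wide
#9 head=12: ld i12 tail

CYCLES = 10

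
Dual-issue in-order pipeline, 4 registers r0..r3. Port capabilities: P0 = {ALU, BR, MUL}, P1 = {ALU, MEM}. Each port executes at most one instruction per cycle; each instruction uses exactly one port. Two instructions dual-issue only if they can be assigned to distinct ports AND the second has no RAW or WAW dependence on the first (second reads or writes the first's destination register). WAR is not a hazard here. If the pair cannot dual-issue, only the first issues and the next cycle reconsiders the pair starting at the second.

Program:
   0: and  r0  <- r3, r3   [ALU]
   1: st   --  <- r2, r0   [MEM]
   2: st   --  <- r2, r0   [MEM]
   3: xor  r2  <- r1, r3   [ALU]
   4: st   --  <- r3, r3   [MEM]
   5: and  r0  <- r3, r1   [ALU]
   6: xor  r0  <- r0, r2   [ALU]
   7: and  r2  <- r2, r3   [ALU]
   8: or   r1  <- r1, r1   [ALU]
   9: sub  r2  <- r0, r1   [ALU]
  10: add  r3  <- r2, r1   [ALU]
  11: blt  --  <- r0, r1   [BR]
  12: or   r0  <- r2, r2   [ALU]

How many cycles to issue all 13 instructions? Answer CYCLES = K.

[0] i0  and  -- RAW r0
[1] i1  st  -- no-port MEM/MEM
[2] i2&i3  st+xor  -- dual
[3] i4&i5  st+and  -- dual
[4] i6&i7  xor+and  -- dual
[5] i8  or  -- RAW r1
[6] i9  sub  -- RAW r2
[7] i10&i11  add+blt  -- dual
[8] i12  or  -- tail

CYCLES = 9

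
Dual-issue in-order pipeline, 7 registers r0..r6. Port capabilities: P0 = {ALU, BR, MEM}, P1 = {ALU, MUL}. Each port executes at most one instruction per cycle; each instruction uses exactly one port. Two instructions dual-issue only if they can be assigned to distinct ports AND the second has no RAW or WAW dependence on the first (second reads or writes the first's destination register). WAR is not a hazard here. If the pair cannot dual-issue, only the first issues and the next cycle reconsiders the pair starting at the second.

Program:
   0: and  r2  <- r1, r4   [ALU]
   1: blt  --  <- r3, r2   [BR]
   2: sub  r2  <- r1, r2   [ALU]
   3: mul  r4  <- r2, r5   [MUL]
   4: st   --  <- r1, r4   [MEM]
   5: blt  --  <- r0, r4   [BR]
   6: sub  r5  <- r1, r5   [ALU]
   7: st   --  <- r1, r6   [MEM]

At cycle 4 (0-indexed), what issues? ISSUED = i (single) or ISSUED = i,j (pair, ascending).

0. and @i0  | RAW r2
1. blt/sub @i1,i2  | pair
2. mul @i3  | RAW r4
3. st @i4  | no-port MEM/BR
4. blt/sub @i5,i6  | pair
5. st @i7  | tail

ISSUED = 5,6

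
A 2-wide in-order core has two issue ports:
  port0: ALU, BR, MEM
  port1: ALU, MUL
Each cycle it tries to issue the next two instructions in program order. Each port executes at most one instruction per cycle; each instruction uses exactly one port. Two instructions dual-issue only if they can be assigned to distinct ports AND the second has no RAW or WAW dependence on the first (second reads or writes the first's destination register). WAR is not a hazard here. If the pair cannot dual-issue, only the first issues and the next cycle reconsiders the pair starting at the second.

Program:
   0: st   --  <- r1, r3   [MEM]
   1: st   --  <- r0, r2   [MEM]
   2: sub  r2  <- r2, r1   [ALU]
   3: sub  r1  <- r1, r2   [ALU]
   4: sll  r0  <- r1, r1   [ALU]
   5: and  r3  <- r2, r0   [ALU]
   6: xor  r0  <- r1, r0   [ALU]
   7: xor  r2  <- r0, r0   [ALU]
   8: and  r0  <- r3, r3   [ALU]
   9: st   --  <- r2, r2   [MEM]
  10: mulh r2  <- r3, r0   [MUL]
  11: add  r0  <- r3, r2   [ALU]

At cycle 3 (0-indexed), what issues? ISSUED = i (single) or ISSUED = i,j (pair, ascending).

t=0 i0:st.MEM ; no-port MEM/MEM
t=1 i1&i2:st.MEM;sub.ALU ; 2-wide
t=2 i3:sub.ALU ; RAW r1
t=3 i4:sll.ALU ; RAW r0
t=4 i5&i6:and.ALU;xor.ALU ; 2-wide
t=5 i7&i8:xor.ALU;and.ALU ; 2-wide
t=6 i9&i10:st.MEM;mulh.MUL ; 2-wide
t=7 i11:add.ALU ; tail

ISSUED = 4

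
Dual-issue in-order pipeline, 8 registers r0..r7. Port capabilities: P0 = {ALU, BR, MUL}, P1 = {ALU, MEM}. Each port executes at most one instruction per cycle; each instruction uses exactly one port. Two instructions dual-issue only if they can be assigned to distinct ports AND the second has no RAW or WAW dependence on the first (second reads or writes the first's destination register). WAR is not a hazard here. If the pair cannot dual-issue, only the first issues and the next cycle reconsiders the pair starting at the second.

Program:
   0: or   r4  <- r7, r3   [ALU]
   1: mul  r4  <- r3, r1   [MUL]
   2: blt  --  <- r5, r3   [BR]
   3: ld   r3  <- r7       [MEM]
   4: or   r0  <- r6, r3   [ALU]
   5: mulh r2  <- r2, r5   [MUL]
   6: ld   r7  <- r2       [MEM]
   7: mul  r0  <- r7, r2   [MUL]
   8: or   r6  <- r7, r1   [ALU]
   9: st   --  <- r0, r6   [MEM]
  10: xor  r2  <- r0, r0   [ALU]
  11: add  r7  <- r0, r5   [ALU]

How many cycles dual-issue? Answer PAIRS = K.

PAIRS = 4

#0 head=0: or i0 WAW r4
#1 head=1: mul i1 no-port MUL/BR
#2 head=2: blt ld i2,i3 2-wide
#3 head=4: or mulh i4,i5 2-wide
#4 head=6: ld i6 RAW r7
#5 head=7: mul or i7,i8 2-wide
#6 head=9: st xor i9,i10 2-wide
#7 head=11: add i11 tail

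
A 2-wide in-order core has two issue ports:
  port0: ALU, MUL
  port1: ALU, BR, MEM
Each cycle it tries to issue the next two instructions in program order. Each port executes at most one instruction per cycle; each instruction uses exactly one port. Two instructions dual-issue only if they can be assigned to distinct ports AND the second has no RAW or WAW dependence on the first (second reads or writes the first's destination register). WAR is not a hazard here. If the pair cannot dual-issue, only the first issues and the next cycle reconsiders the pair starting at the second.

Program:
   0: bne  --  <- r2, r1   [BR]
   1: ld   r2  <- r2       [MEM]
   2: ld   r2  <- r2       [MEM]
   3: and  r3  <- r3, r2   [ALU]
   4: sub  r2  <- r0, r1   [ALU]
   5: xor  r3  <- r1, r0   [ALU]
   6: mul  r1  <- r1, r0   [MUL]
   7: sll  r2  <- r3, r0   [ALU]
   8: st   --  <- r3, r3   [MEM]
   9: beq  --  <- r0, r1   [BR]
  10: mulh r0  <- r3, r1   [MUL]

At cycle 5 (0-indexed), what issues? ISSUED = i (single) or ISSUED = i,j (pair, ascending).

t=0 i0:bne.BR ; no-port BR/MEM
t=1 i1:ld.MEM ; no-port MEM/MEM
t=2 i2:ld.MEM ; RAW r2
t=3 i3+i4:and.ALU/sub.ALU ; dual
t=4 i5+i6:xor.ALU/mul.MUL ; dual
t=5 i7+i8:sll.ALU/st.MEM ; dual
t=6 i9+i10:beq.BR/mulh.MUL ; dual

ISSUED = 7,8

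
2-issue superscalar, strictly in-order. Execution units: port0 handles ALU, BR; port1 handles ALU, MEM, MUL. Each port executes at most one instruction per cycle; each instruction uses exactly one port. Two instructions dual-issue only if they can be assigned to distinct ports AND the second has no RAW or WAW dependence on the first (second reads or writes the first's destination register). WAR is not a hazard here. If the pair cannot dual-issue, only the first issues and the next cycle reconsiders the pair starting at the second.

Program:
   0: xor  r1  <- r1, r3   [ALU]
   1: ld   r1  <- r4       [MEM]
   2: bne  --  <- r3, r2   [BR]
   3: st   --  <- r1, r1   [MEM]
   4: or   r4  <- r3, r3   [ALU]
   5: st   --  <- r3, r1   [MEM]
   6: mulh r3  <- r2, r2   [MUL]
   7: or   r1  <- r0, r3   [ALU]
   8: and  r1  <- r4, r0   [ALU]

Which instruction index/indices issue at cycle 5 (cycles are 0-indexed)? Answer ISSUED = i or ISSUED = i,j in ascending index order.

  cy0 -> i0 (xor) WAW r1
  cy1 -> i1/i2 (ld+bne) pair
  cy2 -> i3/i4 (st+or) pair
  cy3 -> i5 (st) no-port MEM/MUL
  cy4 -> i6 (mulh) RAW r3
  cy5 -> i7 (or) WAW r1
  cy6 -> i8 (and) tail

ISSUED = 7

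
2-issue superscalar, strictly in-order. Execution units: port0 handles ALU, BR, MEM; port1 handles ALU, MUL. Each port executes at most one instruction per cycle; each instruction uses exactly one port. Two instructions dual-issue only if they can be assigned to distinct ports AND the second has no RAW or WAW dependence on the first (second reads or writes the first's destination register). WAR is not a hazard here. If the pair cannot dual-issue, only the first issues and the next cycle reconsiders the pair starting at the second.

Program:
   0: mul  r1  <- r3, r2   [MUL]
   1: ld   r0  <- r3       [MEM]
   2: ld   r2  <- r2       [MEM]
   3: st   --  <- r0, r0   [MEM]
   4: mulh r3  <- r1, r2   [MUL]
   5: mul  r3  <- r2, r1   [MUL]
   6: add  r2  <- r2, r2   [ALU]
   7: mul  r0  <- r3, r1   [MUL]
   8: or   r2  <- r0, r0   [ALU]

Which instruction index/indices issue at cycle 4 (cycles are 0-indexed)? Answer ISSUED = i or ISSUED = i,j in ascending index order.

ISSUED = 7

[0] i0+i1  mul+ld  -- pair
[1] i2  ld  -- no-port MEM/MEM
[2] i3+i4  st+mulh  -- pair
[3] i5+i6  mul+add  -- pair
[4] i7  mul  -- RAW r0
[5] i8  or  -- tail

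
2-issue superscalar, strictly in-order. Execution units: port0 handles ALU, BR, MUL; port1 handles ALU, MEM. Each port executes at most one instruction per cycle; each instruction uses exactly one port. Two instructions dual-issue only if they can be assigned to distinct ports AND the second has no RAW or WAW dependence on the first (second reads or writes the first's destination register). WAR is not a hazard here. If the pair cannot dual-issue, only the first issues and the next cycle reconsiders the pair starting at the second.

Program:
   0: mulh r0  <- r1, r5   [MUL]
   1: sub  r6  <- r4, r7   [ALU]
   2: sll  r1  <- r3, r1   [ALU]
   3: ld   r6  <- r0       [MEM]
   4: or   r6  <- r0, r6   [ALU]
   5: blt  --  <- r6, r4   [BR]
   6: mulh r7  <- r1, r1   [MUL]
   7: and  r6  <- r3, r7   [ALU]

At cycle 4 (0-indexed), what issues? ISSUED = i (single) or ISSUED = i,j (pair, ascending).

ISSUED = 6

  cy0 -> i0+i1 (mulh.MUL/sub.ALU) dual
  cy1 -> i2+i3 (sll.ALU/ld.MEM) dual
  cy2 -> i4 (or.ALU) RAW r6
  cy3 -> i5 (blt.BR) no-port BR/MUL
  cy4 -> i6 (mulh.MUL) RAW r7
  cy5 -> i7 (and.ALU) tail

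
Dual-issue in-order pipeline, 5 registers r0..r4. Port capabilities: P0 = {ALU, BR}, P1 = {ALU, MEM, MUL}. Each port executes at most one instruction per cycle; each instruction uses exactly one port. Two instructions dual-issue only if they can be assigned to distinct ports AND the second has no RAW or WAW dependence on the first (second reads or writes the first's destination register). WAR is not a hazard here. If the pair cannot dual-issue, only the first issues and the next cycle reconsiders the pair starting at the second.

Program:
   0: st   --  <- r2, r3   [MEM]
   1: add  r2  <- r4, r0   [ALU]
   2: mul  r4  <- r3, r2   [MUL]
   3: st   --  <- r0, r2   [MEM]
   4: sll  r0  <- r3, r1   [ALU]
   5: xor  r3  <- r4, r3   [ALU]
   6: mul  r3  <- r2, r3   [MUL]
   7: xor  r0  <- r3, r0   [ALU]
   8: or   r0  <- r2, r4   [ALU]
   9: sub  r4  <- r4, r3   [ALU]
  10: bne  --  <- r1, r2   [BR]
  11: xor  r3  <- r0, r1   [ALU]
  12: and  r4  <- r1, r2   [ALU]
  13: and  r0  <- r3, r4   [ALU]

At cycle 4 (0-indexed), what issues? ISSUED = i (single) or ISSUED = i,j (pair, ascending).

ISSUED = 6

[0] i0&i1  st/add  -- 2-wide
[1] i2  mul  -- no-port MUL/MEM
[2] i3&i4  st/sll  -- 2-wide
[3] i5  xor  -- RAW+WAW r3
[4] i6  mul  -- RAW r3
[5] i7  xor  -- WAW r0
[6] i8&i9  or/sub  -- 2-wide
[7] i10&i11  bne/xor  -- 2-wide
[8] i12  and  -- RAW r4
[9] i13  and  -- tail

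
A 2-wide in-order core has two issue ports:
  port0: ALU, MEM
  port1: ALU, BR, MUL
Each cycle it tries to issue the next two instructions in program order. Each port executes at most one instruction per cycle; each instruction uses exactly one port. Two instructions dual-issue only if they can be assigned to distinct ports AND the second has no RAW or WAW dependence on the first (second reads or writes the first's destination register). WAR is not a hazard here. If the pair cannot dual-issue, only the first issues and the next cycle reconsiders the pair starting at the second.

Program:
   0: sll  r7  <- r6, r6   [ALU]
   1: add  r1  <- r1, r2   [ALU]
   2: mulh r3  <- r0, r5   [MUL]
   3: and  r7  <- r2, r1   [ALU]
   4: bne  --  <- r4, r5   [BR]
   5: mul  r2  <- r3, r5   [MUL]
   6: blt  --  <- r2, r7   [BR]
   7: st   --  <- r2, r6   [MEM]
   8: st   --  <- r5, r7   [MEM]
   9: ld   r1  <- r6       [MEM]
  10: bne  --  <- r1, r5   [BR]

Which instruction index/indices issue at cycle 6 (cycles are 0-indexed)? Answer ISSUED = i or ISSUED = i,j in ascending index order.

  cy0 -> i0+i1 (sll.ALU;add.ALU) 2-wide
  cy1 -> i2+i3 (mulh.MUL;and.ALU) 2-wide
  cy2 -> i4 (bne.BR) no-port BR/MUL
  cy3 -> i5 (mul.MUL) no-port MUL/BR
  cy4 -> i6+i7 (blt.BR;st.MEM) 2-wide
  cy5 -> i8 (st.MEM) no-port MEM/MEM
  cy6 -> i9 (ld.MEM) RAW r1
  cy7 -> i10 (bne.BR) tail

ISSUED = 9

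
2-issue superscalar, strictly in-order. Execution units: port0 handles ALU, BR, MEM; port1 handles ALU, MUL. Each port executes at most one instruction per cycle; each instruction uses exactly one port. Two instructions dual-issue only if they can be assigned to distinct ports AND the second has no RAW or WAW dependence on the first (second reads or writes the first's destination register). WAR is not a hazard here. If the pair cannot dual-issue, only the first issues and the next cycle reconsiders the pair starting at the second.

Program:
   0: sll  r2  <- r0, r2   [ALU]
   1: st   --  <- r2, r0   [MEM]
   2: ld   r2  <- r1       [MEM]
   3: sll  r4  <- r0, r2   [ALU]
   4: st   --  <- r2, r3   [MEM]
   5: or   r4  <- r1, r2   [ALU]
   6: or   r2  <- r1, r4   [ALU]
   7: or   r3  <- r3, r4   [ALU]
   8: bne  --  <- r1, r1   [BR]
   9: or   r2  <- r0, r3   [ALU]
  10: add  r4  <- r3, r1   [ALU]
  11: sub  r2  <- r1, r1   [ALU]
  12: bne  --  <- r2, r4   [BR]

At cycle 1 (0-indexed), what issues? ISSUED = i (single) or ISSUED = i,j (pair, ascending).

ISSUED = 1

#0 head=0: sll i0 RAW r2
#1 head=1: st i1 no-port MEM/MEM
#2 head=2: ld i2 RAW r2
#3 head=3: sll st i3&i4 pair
#4 head=5: or i5 RAW r4
#5 head=6: or or i6&i7 pair
#6 head=8: bne or i8&i9 pair
#7 head=10: add sub i10&i11 pair
#8 head=12: bne i12 tail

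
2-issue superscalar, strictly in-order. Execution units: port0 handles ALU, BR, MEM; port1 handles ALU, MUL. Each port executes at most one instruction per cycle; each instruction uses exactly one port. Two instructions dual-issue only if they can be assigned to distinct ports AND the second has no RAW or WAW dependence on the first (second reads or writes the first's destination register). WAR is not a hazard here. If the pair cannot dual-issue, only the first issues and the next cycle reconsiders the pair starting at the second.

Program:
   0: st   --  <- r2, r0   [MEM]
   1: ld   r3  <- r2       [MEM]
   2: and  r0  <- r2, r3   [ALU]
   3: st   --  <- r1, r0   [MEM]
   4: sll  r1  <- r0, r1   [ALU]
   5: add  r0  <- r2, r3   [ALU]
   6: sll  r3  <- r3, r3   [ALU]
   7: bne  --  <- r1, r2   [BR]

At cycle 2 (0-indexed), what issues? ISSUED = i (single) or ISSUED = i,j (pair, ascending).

ISSUED = 2

t=0 i0:st ; no-port MEM/MEM
t=1 i1:ld ; RAW r3
t=2 i2:and ; RAW r0
t=3 i3,i4:st/sll ; pair
t=4 i5,i6:add/sll ; pair
t=5 i7:bne ; tail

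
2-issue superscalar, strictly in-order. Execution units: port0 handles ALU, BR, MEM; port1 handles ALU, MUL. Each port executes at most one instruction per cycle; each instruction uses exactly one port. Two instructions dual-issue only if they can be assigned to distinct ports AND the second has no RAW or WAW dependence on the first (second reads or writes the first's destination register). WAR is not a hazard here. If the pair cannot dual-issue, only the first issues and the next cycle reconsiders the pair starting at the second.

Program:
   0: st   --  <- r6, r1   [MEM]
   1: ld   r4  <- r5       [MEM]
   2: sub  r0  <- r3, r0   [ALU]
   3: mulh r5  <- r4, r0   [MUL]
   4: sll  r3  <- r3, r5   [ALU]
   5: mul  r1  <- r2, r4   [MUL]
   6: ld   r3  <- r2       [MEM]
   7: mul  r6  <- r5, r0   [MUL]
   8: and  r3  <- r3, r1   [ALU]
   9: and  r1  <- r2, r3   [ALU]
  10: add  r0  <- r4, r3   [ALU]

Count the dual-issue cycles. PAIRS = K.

PAIRS = 4

t=0 i0:st.MEM ; no-port MEM/MEM
t=1 i1/i2:ld.MEM sub.ALU ; 2-wide
t=2 i3:mulh.MUL ; RAW r5
t=3 i4/i5:sll.ALU mul.MUL ; 2-wide
t=4 i6/i7:ld.MEM mul.MUL ; 2-wide
t=5 i8:and.ALU ; RAW r3
t=6 i9/i10:and.ALU add.ALU ; 2-wide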